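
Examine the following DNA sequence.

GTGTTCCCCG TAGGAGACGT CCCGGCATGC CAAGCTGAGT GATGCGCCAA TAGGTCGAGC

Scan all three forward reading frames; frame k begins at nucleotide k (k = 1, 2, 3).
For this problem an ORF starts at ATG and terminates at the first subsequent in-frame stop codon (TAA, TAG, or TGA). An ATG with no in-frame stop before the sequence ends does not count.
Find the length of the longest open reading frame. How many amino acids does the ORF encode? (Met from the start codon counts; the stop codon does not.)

Frame 1: GTG TTC CCC GTA GGA GAC GTC CCG GCA TGC CAA GCT GAG TGA TGC GCC AAT AGG TCG AGC — no ATG→stop ORF.
Frame 2: TGT TCC CCG TAG GAG ACG TCC CGG CAT GCC AAG CTG AGT GAT GCG CCA ATA GGT CGA — no ATG→stop ORF.
Frame 3: GTT CCC CGT AGG AGA CGT CCC GGC ATG CCA AGC TGA GTG ATG CGC CAA TAG GTC GAG — ATG at 27, stop TGA at 36 → 12 nt; ATG at 42, stop TAG at 51 → 12 nt.
Longest: frame 3, positions 27–38, 12 nt = 4 codons = 3 aa. → 3 amino acids.

3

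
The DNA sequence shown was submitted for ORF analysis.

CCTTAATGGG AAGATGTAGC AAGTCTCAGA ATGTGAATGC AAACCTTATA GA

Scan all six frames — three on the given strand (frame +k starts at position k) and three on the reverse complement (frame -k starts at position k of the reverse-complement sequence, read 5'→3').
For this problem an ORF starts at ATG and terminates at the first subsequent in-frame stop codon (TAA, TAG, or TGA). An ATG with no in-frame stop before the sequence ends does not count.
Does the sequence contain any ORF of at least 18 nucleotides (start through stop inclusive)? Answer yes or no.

no

Reverse complement (5'→3'): TCTATAAGGTTTGCATTCACATTCTGAGACTTGCTACATCTTCCCATTAAGG
Frame +1: CCT TAA TGG GAA GAT GTA GCA AGT CTC AGA ATG TGA ATG CAA ACC TTA TAG — ATG at 31, stop TGA at 34 → 6 nt; ATG at 37, stop TAG at 49 → 15 nt.
Frame +2: CTT AAT GGG AAG ATG TAG CAA GTC TCA GAA TGT GAA TGC AAA CCT TAT AGA — ATG at 14, stop TAG at 17 → 6 nt.
Frame +3: TTA ATG GGA AGA TGT AGC AAG TCT CAG AAT GTG AAT GCA AAC CTT ATA — no ATG→stop ORF.
Frame -1: TCT ATA AGG TTT GCA TTC ACA TTC TGA GAC TTG CTA CAT CTT CCC ATT AAG — no ATG→stop ORF.
Frame -2: CTA TAA GGT TTG CAT TCA CAT TCT GAG ACT TGC TAC ATC TTC CCA TTA AGG — no ATG→stop ORF.
Frame -3: TAT AAG GTT TGC ATT CAC ATT CTG AGA CTT GCT ACA TCT TCC CAT TAA — no ATG→stop ORF.
Largest ORF found is 15 nucleotides < 18, so no.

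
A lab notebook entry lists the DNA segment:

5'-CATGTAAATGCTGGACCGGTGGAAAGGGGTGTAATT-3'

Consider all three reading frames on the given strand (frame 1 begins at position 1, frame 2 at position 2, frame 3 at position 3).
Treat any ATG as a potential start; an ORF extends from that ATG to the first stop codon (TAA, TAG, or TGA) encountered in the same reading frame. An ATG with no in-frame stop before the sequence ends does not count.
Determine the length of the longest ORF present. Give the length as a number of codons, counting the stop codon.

9

Frame 1: CAT GTA AAT GCT GGA CCG GTG GAA AGG GGT GTA ATT — no ATG→stop ORF.
Frame 2: ATG TAA ATG CTG GAC CGG TGG AAA GGG GTG TAA — ATG at 2, stop TAA at 5 → 6 nt; ATG at 8, stop TAA at 32 → 27 nt.
Frame 3: TGT AAA TGC TGG ACC GGT GGA AAG GGG TGT AAT — no ATG→stop ORF.
Longest: frame 2, positions 8–34, 27 nt = 9 codons = 8 aa. → 9 codons.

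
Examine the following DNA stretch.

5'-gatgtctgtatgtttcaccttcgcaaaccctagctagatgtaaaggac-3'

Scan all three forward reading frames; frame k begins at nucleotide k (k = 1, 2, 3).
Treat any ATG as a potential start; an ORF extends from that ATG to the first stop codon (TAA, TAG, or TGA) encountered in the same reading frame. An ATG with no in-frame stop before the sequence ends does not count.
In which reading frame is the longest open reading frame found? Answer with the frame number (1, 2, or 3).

2

Frame 1: GAT GTC TGT ATG TTT CAC CTT CGC AAA CCC TAG CTA GAT GTA AAG GAC — ATG at 10, stop TAG at 31 → 24 nt.
Frame 2: ATG TCT GTA TGT TTC ACC TTC GCA AAC CCT AGC TAG ATG TAA AGG — ATG at 2, stop TAG at 35 → 36 nt; ATG at 38, stop TAA at 41 → 6 nt.
Frame 3: TGT CTG TAT GTT TCA CCT TCG CAA ACC CTA GCT AGA TGT AAA GGA — no ATG→stop ORF.
Longest ORF is 36 nt in frame 2 (positions 2–37).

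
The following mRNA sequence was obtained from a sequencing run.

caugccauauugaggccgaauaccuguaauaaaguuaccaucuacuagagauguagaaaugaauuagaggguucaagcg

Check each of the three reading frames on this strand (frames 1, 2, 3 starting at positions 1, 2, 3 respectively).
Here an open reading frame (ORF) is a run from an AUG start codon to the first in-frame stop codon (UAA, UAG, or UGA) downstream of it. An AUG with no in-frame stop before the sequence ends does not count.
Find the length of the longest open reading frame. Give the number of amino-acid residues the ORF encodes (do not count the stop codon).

Frame 1: CAU GCC AUA UUG AGG CCG AAU ACC UGU AAU AAA GUU ACC AUC UAC UAG AGA UGU AGA AAU GAA UUA GAG GGU UCA AGC — no AUG→stop ORF.
Frame 2: AUG CCA UAU UGA GGC CGA AUA CCU GUA AUA AAG UUA CCA UCU ACU AGA GAU GUA GAA AUG AAU UAG AGG GUU CAA GCG — AUG at 2, stop UGA at 11 → 12 nt; AUG at 59, stop UAG at 65 → 9 nt.
Frame 3: UGC CAU AUU GAG GCC GAA UAC CUG UAA UAA AGU UAC CAU CUA CUA GAG AUG UAG AAA UGA AUU AGA GGG UUC AAG — AUG at 51, stop UAG at 54 → 6 nt.
Longest: frame 2, positions 2–13, 12 nt = 4 codons = 3 aa. → 3 amino acids.

3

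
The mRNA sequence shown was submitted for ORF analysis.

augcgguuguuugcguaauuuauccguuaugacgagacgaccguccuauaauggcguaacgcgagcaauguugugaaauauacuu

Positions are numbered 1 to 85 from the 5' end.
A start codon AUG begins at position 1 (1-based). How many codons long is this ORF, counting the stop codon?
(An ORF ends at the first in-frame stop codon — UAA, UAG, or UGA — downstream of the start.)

Codons from position 1: AUG (1–3), CGG (4–6), UUG (7–9), UUU (10–12), GCG (13–15), UAA (16–18).
UAA is the first in-frame stop; that's 6 codons including the stop.

6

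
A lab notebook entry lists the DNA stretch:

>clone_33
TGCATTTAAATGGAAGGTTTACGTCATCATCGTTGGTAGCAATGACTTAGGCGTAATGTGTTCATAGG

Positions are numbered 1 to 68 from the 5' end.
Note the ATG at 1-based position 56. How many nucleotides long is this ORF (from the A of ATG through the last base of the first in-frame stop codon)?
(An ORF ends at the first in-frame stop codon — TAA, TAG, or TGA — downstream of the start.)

Codons from position 56: ATG (56–58), TGT (59–61), TCA (62–64), TAG (65–67).
TAG is the first in-frame stop; ORF spans 56–67, 12 nucleotides.

12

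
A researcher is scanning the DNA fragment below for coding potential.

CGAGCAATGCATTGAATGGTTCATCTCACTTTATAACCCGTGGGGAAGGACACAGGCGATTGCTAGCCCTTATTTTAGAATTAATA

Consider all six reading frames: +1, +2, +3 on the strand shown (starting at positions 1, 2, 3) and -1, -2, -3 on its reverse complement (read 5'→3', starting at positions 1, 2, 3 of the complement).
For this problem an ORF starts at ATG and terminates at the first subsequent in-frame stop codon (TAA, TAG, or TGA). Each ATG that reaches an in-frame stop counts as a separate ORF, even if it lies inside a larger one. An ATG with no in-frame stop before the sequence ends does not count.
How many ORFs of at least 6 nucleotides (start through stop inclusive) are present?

2

Reverse complement (5'→3'): TATTAATTCTAAAATAAGGGCTAGCAATCGCCTGTGTCCTTCCCCACGGGTTATAAAGTGAGATGAACCATTCAATGCATTGCTCG
Frame +1: CGA GCA ATG CAT TGA ATG GTT CAT CTC ACT TTA TAA CCC GTG GGG AAG GAC ACA GGC GAT TGC TAG CCC TTA TTT TAG AAT TAA — ATG at 7, stop TGA at 13 → 9 nt; ATG at 16, stop TAA at 34 → 21 nt.
Frame +2: GAG CAA TGC ATT GAA TGG TTC ATC TCA CTT TAT AAC CCG TGG GGA AGG ACA CAG GCG ATT GCT AGC CCT TAT TTT AGA ATT AAT — no ATG→stop ORF.
Frame +3: AGC AAT GCA TTG AAT GGT TCA TCT CAC TTT ATA ACC CGT GGG GAA GGA CAC AGG CGA TTG CTA GCC CTT ATT TTA GAA TTA ATA — no ATG→stop ORF.
Frame -1: TAT TAA TTC TAA AAT AAG GGC TAG CAA TCG CCT GTG TCC TTC CCC ACG GGT TAT AAA GTG AGA TGA ACC ATT CAA TGC ATT GCT — no ATG→stop ORF.
Frame -2: ATT AAT TCT AAA ATA AGG GCT AGC AAT CGC CTG TGT CCT TCC CCA CGG GTT ATA AAG TGA GAT GAA CCA TTC AAT GCA TTG CTC — no ATG→stop ORF.
Frame -3: TTA ATT CTA AAA TAA GGG CTA GCA ATC GCC TGT GTC CTT CCC CAC GGG TTA TAA AGT GAG ATG AAC CAT TCA ATG CAT TGC TCG — no ATG→stop ORF.
ORFs ≥ 6 nucleotides: frame +1 7–15 (9 nucleotides), frame +1 16–36 (21 nucleotides). Count = 2.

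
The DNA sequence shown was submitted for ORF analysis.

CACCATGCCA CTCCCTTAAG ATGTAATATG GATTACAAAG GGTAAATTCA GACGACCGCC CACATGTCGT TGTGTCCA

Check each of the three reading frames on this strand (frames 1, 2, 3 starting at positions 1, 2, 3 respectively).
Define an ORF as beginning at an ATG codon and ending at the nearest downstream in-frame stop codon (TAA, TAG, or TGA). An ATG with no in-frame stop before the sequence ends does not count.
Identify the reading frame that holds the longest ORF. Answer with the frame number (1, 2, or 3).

1

Frame 1: CAC CAT GCC ACT CCC TTA AGA TGT AAT ATG GAT TAC AAA GGG TAA ATT CAG ACG ACC GCC CAC ATG TCG TTG TGT CCA — ATG at 28, stop TAA at 43 → 18 nt.
Frame 2: ACC ATG CCA CTC CCT TAA GAT GTA ATA TGG ATT ACA AAG GGT AAA TTC AGA CGA CCG CCC ACA TGT CGT TGT GTC — ATG at 5, stop TAA at 17 → 15 nt.
Frame 3: CCA TGC CAC TCC CTT AAG ATG TAA TAT GGA TTA CAA AGG GTA AAT TCA GAC GAC CGC CCA CAT GTC GTT GTG TCC — ATG at 21, stop TAA at 24 → 6 nt.
Longest ORF is 18 nt in frame 1 (positions 28–45).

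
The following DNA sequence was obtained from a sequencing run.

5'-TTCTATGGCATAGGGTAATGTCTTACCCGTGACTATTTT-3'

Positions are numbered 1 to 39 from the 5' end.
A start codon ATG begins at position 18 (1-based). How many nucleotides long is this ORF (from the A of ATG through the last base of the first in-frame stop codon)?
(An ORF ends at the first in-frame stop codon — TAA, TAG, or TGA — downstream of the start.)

15

Codons from position 18: ATG (18–20), TCT (21–23), TAC (24–26), CCG (27–29), TGA (30–32).
TGA is the first in-frame stop; ORF spans 18–32, 15 nucleotides.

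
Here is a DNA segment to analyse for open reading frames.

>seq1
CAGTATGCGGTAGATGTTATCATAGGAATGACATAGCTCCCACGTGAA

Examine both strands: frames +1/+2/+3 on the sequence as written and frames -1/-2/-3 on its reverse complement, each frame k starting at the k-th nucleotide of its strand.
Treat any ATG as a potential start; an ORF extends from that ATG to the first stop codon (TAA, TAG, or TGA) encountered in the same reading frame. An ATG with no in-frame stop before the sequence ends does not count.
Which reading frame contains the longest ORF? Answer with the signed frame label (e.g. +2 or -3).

-3

Reverse complement (5'→3'): TTCACGTGGGAGCTATGTCATTCCTATGATAACATCTACCGCATACTG
Frame +1: CAG TAT GCG GTA GAT GTT ATC ATA GGA ATG ACA TAG CTC CCA CGT GAA — ATG at 28, stop TAG at 34 → 9 nt.
Frame +2: AGT ATG CGG TAG ATG TTA TCA TAG GAA TGA CAT AGC TCC CAC GTG — ATG at 5, stop TAG at 11 → 9 nt; ATG at 14, stop TAG at 23 → 12 nt.
Frame +3: GTA TGC GGT AGA TGT TAT CAT AGG AAT GAC ATA GCT CCC ACG TGA — no ATG→stop ORF.
Frame -1: TTC ACG TGG GAG CTA TGT CAT TCC TAT GAT AAC ATC TAC CGC ATA CTG — no ATG→stop ORF.
Frame -2: TCA CGT GGG AGC TAT GTC ATT CCT ATG ATA ACA TCT ACC GCA TAC — no ATG→stop ORF.
Frame -3: CAC GTG GGA GCT ATG TCA TTC CTA TGA TAA CAT CTA CCG CAT ACT — ATG at 15, stop TGA at 27 → 15 nt.
Longest ORF is 15 nt in frame -3 (positions 15–29).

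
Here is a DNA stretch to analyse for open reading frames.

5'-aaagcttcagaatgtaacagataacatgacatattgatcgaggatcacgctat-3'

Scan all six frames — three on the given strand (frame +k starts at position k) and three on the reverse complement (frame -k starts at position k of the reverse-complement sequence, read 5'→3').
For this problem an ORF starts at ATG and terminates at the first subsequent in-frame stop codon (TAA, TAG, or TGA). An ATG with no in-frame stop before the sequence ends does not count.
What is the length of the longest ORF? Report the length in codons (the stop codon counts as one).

7

Reverse complement (5'→3'): ATAGCGTGATCCTCGATCAATATGTCATGTTATCTGTTACATTCTGAAGCTTT
Frame +1: AAA GCT TCA GAA TGT AAC AGA TAA CAT GAC ATA TTG ATC GAG GAT CAC GCT — no ATG→stop ORF.
Frame +2: AAG CTT CAG AAT GTA ACA GAT AAC ATG ACA TAT TGA TCG AGG ATC ACG CTA — ATG at 26, stop TGA at 35 → 12 nt.
Frame +3: AGC TTC AGA ATG TAA CAG ATA ACA TGA CAT ATT GAT CGA GGA TCA CGC TAT — ATG at 12, stop TAA at 15 → 6 nt.
Frame -1: ATA GCG TGA TCC TCG ATC AAT ATG TCA TGT TAT CTG TTA CAT TCT GAA GCT — no ATG→stop ORF.
Frame -2: TAG CGT GAT CCT CGA TCA ATA TGT CAT GTT ATC TGT TAC ATT CTG AAG CTT — no ATG→stop ORF.
Frame -3: AGC GTG ATC CTC GAT CAA TAT GTC ATG TTA TCT GTT ACA TTC TGA AGC TTT — ATG at 27, stop TGA at 45 → 21 nt.
Longest: frame -3, positions 27–47, 21 nt = 7 codons = 6 aa. → 7 codons.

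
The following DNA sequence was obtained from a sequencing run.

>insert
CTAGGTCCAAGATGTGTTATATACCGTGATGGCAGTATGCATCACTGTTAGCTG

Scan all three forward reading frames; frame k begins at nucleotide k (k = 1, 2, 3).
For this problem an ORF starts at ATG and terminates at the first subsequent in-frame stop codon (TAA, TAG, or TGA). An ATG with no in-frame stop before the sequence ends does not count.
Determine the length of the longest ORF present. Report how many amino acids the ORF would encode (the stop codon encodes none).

5

Frame 1: CTA GGT CCA AGA TGT GTT ATA TAC CGT GAT GGC AGT ATG CAT CAC TGT TAG CTG — ATG at 37, stop TAG at 49 → 15 nt.
Frame 2: TAG GTC CAA GAT GTG TTA TAT ACC GTG ATG GCA GTA TGC ATC ACT GTT AGC — no ATG→stop ORF.
Frame 3: AGG TCC AAG ATG TGT TAT ATA CCG TGA TGG CAG TAT GCA TCA CTG TTA GCT — ATG at 12, stop TGA at 27 → 18 nt.
Longest: frame 3, positions 12–29, 18 nt = 6 codons = 5 aa. → 5 amino acids.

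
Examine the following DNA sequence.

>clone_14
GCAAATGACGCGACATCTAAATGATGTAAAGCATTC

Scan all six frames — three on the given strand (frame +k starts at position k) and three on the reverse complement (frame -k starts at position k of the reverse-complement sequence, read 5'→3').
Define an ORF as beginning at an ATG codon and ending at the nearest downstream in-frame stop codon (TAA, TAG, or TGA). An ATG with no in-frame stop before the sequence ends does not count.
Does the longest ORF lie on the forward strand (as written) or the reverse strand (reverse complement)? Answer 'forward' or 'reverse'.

Reverse complement (5'→3'): GAATGCTTTACATCATTTAGATGTCGCGTCATTTGC
Frame +1: GCA AAT GAC GCG ACA TCT AAA TGA TGT AAA GCA TTC — no ATG→stop ORF.
Frame +2: CAA ATG ACG CGA CAT CTA AAT GAT GTA AAG CAT — no ATG→stop ORF.
Frame +3: AAA TGA CGC GAC ATC TAA ATG ATG TAA AGC ATT — ATG at 21, stop TAA at 27 → 9 nt; ATG at 24, stop TAA at 27 → 6 nt.
Frame -1: GAA TGC TTT ACA TCA TTT AGA TGT CGC GTC ATT TGC — no ATG→stop ORF.
Frame -2: AAT GCT TTA CAT CAT TTA GAT GTC GCG TCA TTT — no ATG→stop ORF.
Frame -3: ATG CTT TAC ATC ATT TAG ATG TCG CGT CAT TTG — ATG at 3, stop TAG at 18 → 18 nt.
Forward-strand max 9 nt; reverse-strand max 18 nt. The reverse strand has the longer ORF.

reverse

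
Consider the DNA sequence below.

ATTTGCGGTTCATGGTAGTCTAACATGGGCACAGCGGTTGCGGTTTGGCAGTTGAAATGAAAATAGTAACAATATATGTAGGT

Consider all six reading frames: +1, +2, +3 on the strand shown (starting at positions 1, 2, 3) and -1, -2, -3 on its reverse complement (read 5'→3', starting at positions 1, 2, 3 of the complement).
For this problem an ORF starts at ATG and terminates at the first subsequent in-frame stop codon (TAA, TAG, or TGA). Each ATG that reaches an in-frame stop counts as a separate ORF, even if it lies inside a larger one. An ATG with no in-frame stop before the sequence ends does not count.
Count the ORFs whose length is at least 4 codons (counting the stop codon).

2

Reverse complement (5'→3'): ACCTACATATATTGTTACTATTTTCATTTCAACTGCCAAACCGCAACCGCTGTGCCCATGTTAGACTACCATGAACCGCAAAT
Frame +1: ATT TGC GGT TCA TGG TAG TCT AAC ATG GGC ACA GCG GTT GCG GTT TGG CAG TTG AAA TGA AAA TAG TAA CAA TAT ATG TAG — ATG at 25, stop TGA at 58 → 36 nt; ATG at 76, stop TAG at 79 → 6 nt.
Frame +2: TTT GCG GTT CAT GGT AGT CTA ACA TGG GCA CAG CGG TTG CGG TTT GGC AGT TGA AAT GAA AAT AGT AAC AAT ATA TGT AGG — no ATG→stop ORF.
Frame +3: TTG CGG TTC ATG GTA GTC TAA CAT GGG CAC AGC GGT TGC GGT TTG GCA GTT GAA ATG AAA ATA GTA ACA ATA TAT GTA GGT — ATG at 12, stop TAA at 21 → 12 nt.
Frame -1: ACC TAC ATA TAT TGT TAC TAT TTT CAT TTC AAC TGC CAA ACC GCA ACC GCT GTG CCC ATG TTA GAC TAC CAT GAA CCG CAA — no ATG→stop ORF.
Frame -2: CCT ACA TAT ATT GTT ACT ATT TTC ATT TCA ACT GCC AAA CCG CAA CCG CTG TGC CCA TGT TAG ACT ACC ATG AAC CGC AAA — no ATG→stop ORF.
Frame -3: CTA CAT ATA TTG TTA CTA TTT TCA TTT CAA CTG CCA AAC CGC AAC CGC TGT GCC CAT GTT AGA CTA CCA TGA ACC GCA AAT — no ATG→stop ORF.
ORFs ≥ 4 codons: frame +1 25–60 (12 codons), frame +3 12–23 (4 codons). Count = 2.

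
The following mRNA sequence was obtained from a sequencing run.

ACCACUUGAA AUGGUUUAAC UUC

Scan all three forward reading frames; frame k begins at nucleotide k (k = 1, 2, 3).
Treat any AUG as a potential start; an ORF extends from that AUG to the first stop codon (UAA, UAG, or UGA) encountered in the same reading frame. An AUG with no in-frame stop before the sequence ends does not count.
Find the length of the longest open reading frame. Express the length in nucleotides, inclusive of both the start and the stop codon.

9

Frame 1: ACC ACU UGA AAU GGU UUA ACU — no AUG→stop ORF.
Frame 2: CCA CUU GAA AUG GUU UAA CUU — AUG at 11, stop UAA at 17 → 9 nt.
Frame 3: CAC UUG AAA UGG UUU AAC UUC — no AUG→stop ORF.
Longest: frame 2, positions 11–19, 9 nt = 3 codons = 2 aa. → 9 nucleotides.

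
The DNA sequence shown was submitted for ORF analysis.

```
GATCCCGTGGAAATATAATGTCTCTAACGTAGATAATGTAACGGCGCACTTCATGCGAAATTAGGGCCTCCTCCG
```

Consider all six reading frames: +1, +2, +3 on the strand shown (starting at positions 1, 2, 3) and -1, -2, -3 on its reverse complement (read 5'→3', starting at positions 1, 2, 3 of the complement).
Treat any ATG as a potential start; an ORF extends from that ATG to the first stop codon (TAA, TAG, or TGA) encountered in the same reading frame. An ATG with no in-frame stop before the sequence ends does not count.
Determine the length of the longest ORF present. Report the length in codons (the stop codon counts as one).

Reverse complement (5'→3'): CGGAGGAGGCCCTAATTTCGCATGAAGTGCGCCGTTACATTATCTACGTTAGAGACATTATATTTCCACGGGATC
Frame +1: GAT CCC GTG GAA ATA TAA TGT CTC TAA CGT AGA TAA TGT AAC GGC GCA CTT CAT GCG AAA TTA GGG CCT CCT CCG — no ATG→stop ORF.
Frame +2: ATC CCG TGG AAA TAT AAT GTC TCT AAC GTA GAT AAT GTA ACG GCG CAC TTC ATG CGA AAT TAG GGC CTC CTC — ATG at 53, stop TAG at 62 → 12 nt.
Frame +3: TCC CGT GGA AAT ATA ATG TCT CTA ACG TAG ATA ATG TAA CGG CGC ACT TCA TGC GAA ATT AGG GCC TCC TCC — ATG at 18, stop TAG at 30 → 15 nt; ATG at 36, stop TAA at 39 → 6 nt.
Frame -1: CGG AGG AGG CCC TAA TTT CGC ATG AAG TGC GCC GTT ACA TTA TCT ACG TTA GAG ACA TTA TAT TTC CAC GGG ATC — no ATG→stop ORF.
Frame -2: GGA GGA GGC CCT AAT TTC GCA TGA AGT GCG CCG TTA CAT TAT CTA CGT TAG AGA CAT TAT ATT TCC ACG GGA — no ATG→stop ORF.
Frame -3: GAG GAG GCC CTA ATT TCG CAT GAA GTG CGC CGT TAC ATT ATC TAC GTT AGA GAC ATT ATA TTT CCA CGG GAT — no ATG→stop ORF.
Longest: frame +3, positions 18–32, 15 nt = 5 codons = 4 aa. → 5 codons.

5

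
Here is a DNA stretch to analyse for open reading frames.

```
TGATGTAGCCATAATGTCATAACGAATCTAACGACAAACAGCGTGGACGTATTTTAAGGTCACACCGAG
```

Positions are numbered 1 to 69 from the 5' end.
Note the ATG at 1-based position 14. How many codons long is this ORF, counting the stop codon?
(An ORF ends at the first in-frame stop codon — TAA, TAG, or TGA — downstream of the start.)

3

Codons from position 14: ATG (14–16), TCA (17–19), TAA (20–22).
TAA is the first in-frame stop; that's 3 codons including the stop.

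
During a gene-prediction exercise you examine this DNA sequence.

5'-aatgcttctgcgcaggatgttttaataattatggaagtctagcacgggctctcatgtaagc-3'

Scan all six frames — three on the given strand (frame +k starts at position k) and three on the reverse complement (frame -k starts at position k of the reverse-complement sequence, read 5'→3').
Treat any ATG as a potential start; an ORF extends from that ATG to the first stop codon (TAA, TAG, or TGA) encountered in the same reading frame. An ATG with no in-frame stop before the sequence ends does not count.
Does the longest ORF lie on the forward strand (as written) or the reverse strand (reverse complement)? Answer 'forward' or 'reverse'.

Reverse complement (5'→3'): GCTTACATGAGAGCCCGTGCTAGACTTCCATAATTATTAAAACATCCTGCGCAGAAGCATT
Frame +1: AAT GCT TCT GCG CAG GAT GTT TTA ATA ATT ATG GAA GTC TAG CAC GGG CTC TCA TGT AAG — ATG at 31, stop TAG at 40 → 12 nt.
Frame +2: ATG CTT CTG CGC AGG ATG TTT TAA TAA TTA TGG AAG TCT AGC ACG GGC TCT CAT GTA AGC — ATG at 2, stop TAA at 23 → 24 nt; ATG at 17, stop TAA at 23 → 9 nt.
Frame +3: TGC TTC TGC GCA GGA TGT TTT AAT AAT TAT GGA AGT CTA GCA CGG GCT CTC ATG TAA — ATG at 54, stop TAA at 57 → 6 nt.
Frame -1: GCT TAC ATG AGA GCC CGT GCT AGA CTT CCA TAA TTA TTA AAA CAT CCT GCG CAG AAG CAT — ATG at 7, stop TAA at 31 → 27 nt.
Frame -2: CTT ACA TGA GAG CCC GTG CTA GAC TTC CAT AAT TAT TAA AAC ATC CTG CGC AGA AGC ATT — no ATG→stop ORF.
Frame -3: TTA CAT GAG AGC CCG TGC TAG ACT TCC ATA ATT ATT AAA ACA TCC TGC GCA GAA GCA — no ATG→stop ORF.
Forward-strand max 24 nt; reverse-strand max 27 nt. The reverse strand has the longer ORF.

reverse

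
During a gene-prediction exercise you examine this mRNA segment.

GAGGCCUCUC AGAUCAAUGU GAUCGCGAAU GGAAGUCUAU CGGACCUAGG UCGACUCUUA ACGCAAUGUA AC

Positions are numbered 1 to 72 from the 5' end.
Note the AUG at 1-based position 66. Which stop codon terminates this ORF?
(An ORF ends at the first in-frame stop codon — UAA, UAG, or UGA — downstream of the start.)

Codons from position 66: AUG (66–68), UAA (69–71).
The first in-frame stop codon is UAA.

UAA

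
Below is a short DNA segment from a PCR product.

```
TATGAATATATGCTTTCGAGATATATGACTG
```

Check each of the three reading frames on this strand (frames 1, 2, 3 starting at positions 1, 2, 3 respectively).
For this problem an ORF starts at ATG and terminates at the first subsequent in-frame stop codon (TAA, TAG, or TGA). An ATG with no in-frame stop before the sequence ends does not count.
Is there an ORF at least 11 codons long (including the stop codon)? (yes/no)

no

Frame 1: TAT GAA TAT ATG CTT TCG AGA TAT ATG ACT — no ATG→stop ORF.
Frame 2: ATG AAT ATA TGC TTT CGA GAT ATA TGA CTG — ATG at 2, stop TGA at 26 → 27 nt.
Frame 3: TGA ATA TAT GCT TTC GAG ATA TAT GAC — no ATG→stop ORF.
Largest ORF found is 9 codons < 11, so no.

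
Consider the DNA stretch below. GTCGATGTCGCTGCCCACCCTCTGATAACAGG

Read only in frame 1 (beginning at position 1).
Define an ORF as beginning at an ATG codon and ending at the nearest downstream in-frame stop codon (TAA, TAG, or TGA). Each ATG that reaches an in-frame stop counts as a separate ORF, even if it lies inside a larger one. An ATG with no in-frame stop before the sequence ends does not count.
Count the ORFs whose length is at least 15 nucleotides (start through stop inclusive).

0

Frame 1: GTC GAT GTC GCT GCC CAC CCT CTG ATA ACA — no ATG→stop ORF.
No ORF reaches 15 nucleotides. Count = 0.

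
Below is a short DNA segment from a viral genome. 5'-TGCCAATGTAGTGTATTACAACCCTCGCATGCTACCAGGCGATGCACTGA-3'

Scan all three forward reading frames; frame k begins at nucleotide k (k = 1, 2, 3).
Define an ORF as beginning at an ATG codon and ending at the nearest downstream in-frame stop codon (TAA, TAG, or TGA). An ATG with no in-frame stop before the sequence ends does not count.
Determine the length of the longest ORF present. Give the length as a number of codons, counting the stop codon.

Frame 1: TGC CAA TGT AGT GTA TTA CAA CCC TCG CAT GCT ACC AGG CGA TGC ACT — no ATG→stop ORF.
Frame 2: GCC AAT GTA GTG TAT TAC AAC CCT CGC ATG CTA CCA GGC GAT GCA CTG — no ATG→stop ORF.
Frame 3: CCA ATG TAG TGT ATT ACA ACC CTC GCA TGC TAC CAG GCG ATG CAC TGA — ATG at 6, stop TAG at 9 → 6 nt; ATG at 42, stop TGA at 48 → 9 nt.
Longest: frame 3, positions 42–50, 9 nt = 3 codons = 2 aa. → 3 codons.

3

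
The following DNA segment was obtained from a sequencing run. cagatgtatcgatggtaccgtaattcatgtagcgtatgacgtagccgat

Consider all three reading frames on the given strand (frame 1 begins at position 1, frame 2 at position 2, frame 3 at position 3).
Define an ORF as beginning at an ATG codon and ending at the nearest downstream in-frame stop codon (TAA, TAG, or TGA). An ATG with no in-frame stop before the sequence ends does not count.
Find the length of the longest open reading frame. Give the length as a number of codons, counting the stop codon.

12

Frame 1: CAG ATG TAT CGA TGG TAC CGT AAT TCA TGT AGC GTA TGA CGT AGC CGA — ATG at 4, stop TGA at 37 → 36 nt.
Frame 2: AGA TGT ATC GAT GGT ACC GTA ATT CAT GTA GCG TAT GAC GTA GCC GAT — no ATG→stop ORF.
Frame 3: GAT GTA TCG ATG GTA CCG TAA TTC ATG TAG CGT ATG ACG TAG CCG — ATG at 12, stop TAA at 21 → 12 nt; ATG at 27, stop TAG at 30 → 6 nt; ATG at 36, stop TAG at 42 → 9 nt.
Longest: frame 1, positions 4–39, 36 nt = 12 codons = 11 aa. → 12 codons.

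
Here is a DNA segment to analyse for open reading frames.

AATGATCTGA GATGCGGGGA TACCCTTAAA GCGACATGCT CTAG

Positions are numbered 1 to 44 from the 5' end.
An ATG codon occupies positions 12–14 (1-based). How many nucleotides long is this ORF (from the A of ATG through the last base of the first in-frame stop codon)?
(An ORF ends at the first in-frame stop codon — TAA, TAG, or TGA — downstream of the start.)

Codons from position 12: ATG (12–14), CGG (15–17), GGA (18–20), TAC (21–23), CCT (24–26), TAA (27–29).
TAA is the first in-frame stop; ORF spans 12–29, 18 nucleotides.

18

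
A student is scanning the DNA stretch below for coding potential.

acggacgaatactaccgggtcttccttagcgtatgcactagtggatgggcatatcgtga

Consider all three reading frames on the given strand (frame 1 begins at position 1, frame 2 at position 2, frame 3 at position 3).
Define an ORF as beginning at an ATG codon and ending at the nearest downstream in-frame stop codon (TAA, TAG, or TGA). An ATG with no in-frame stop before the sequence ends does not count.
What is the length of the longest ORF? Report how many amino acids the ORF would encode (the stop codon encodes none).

Frame 1: ACG GAC GAA TAC TAC CGG GTC TTC CTT AGC GTA TGC ACT AGT GGA TGG GCA TAT CGT — no ATG→stop ORF.
Frame 2: CGG ACG AAT ACT ACC GGG TCT TCC TTA GCG TAT GCA CTA GTG GAT GGG CAT ATC GTG — no ATG→stop ORF.
Frame 3: GGA CGA ATA CTA CCG GGT CTT CCT TAG CGT ATG CAC TAG TGG ATG GGC ATA TCG TGA — ATG at 33, stop TAG at 39 → 9 nt; ATG at 45, stop TGA at 57 → 15 nt.
Longest: frame 3, positions 45–59, 15 nt = 5 codons = 4 aa. → 4 amino acids.

4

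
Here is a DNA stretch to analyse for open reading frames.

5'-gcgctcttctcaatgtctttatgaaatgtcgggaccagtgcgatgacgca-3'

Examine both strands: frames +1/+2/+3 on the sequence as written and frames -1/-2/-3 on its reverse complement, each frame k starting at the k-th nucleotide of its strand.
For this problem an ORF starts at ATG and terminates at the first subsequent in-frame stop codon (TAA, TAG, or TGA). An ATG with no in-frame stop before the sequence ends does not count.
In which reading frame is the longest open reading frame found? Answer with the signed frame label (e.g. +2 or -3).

Reverse complement (5'→3'): TGCGTCATCGCACTGGTCCCGACATTTCATAAAGACATTGAGAAGAGCGC
Frame +1: GCG CTC TTC TCA ATG TCT TTA TGA AAT GTC GGG ACC AGT GCG ATG ACG — ATG at 13, stop TGA at 22 → 12 nt.
Frame +2: CGC TCT TCT CAA TGT CTT TAT GAA ATG TCG GGA CCA GTG CGA TGA CGC — ATG at 26, stop TGA at 44 → 21 nt.
Frame +3: GCT CTT CTC AAT GTC TTT ATG AAA TGT CGG GAC CAG TGC GAT GAC GCA — no ATG→stop ORF.
Frame -1: TGC GTC ATC GCA CTG GTC CCG ACA TTT CAT AAA GAC ATT GAG AAG AGC — no ATG→stop ORF.
Frame -2: GCG TCA TCG CAC TGG TCC CGA CAT TTC ATA AAG ACA TTG AGA AGA GCG — no ATG→stop ORF.
Frame -3: CGT CAT CGC ACT GGT CCC GAC ATT TCA TAA AGA CAT TGA GAA GAG CGC — no ATG→stop ORF.
Longest ORF is 21 nt in frame +2 (positions 26–46).

+2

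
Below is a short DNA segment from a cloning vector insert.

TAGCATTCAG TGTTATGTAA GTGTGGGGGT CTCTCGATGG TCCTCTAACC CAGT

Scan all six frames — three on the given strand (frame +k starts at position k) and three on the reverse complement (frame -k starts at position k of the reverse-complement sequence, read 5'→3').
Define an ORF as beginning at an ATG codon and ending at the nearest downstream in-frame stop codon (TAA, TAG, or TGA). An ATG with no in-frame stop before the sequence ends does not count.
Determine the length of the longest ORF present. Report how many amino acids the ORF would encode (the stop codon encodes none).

3

Reverse complement (5'→3'): ACTGGGTTAGAGGACCATCGAGAGACCCCCACACTTACATAACACTGAATGCTA
Frame +1: TAG CAT TCA GTG TTA TGT AAG TGT GGG GGT CTC TCG ATG GTC CTC TAA CCC AGT — ATG at 37, stop TAA at 46 → 12 nt.
Frame +2: AGC ATT CAG TGT TAT GTA AGT GTG GGG GTC TCT CGA TGG TCC TCT AAC CCA — no ATG→stop ORF.
Frame +3: GCA TTC AGT GTT ATG TAA GTG TGG GGG TCT CTC GAT GGT CCT CTA ACC CAG — ATG at 15, stop TAA at 18 → 6 nt.
Frame -1: ACT GGG TTA GAG GAC CAT CGA GAG ACC CCC ACA CTT ACA TAA CAC TGA ATG CTA — no ATG→stop ORF.
Frame -2: CTG GGT TAG AGG ACC ATC GAG AGA CCC CCA CAC TTA CAT AAC ACT GAA TGC — no ATG→stop ORF.
Frame -3: TGG GTT AGA GGA CCA TCG AGA GAC CCC CAC ACT TAC ATA ACA CTG AAT GCT — no ATG→stop ORF.
Longest: frame +1, positions 37–48, 12 nt = 4 codons = 3 aa. → 3 amino acids.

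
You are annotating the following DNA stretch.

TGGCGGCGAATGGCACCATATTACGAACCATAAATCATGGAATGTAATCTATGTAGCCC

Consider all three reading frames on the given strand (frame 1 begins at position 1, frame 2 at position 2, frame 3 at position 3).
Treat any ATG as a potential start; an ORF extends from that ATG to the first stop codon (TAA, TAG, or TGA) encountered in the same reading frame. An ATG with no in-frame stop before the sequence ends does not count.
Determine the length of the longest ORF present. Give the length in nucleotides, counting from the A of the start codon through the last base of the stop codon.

24

Frame 1: TGG CGG CGA ATG GCA CCA TAT TAC GAA CCA TAA ATC ATG GAA TGT AAT CTA TGT AGC — ATG at 10, stop TAA at 31 → 24 nt.
Frame 2: GGC GGC GAA TGG CAC CAT ATT ACG AAC CAT AAA TCA TGG AAT GTA ATC TAT GTA GCC — no ATG→stop ORF.
Frame 3: GCG GCG AAT GGC ACC ATA TTA CGA ACC ATA AAT CAT GGA ATG TAA TCT ATG TAG CCC — ATG at 42, stop TAA at 45 → 6 nt; ATG at 51, stop TAG at 54 → 6 nt.
Longest: frame 1, positions 10–33, 24 nt = 8 codons = 7 aa. → 24 nucleotides.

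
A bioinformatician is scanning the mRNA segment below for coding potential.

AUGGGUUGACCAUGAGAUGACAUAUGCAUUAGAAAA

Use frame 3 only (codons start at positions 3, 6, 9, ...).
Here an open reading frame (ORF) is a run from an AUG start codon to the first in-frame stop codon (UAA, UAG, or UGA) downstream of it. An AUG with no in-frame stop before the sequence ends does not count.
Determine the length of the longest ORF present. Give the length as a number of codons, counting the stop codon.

Frame 3: GGG UUG ACC AUG AGA UGA CAU AUG CAU UAG AAA — AUG at 12, stop UGA at 18 → 9 nt; AUG at 24, stop UAG at 30 → 9 nt.
Longest: frame 3, positions 12–20, 9 nt = 3 codons = 2 aa. → 3 codons.

3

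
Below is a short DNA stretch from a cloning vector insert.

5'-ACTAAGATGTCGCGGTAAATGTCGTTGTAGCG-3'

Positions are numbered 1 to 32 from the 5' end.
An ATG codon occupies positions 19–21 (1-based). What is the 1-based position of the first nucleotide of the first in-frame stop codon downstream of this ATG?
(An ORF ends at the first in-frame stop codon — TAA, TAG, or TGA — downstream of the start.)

28

Codons from position 19: ATG (19–21), TCG (22–24), TTG (25–27), TAG (28–30).
TAG is a stop codon; it begins at position 28.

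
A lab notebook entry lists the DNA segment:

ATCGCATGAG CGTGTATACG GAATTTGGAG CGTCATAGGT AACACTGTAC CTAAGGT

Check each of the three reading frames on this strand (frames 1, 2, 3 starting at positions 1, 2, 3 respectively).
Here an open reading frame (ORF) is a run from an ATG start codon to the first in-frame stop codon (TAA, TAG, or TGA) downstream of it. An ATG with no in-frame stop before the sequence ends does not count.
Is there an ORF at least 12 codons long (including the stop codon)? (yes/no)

Frame 1: ATC GCA TGA GCG TGT ATA CGG AAT TTG GAG CGT CAT AGG TAA CAC TGT ACC TAA GGT — no ATG→stop ORF.
Frame 2: TCG CAT GAG CGT GTA TAC GGA ATT TGG AGC GTC ATA GGT AAC ACT GTA CCT AAG — no ATG→stop ORF.
Frame 3: CGC ATG AGC GTG TAT ACG GAA TTT GGA GCG TCA TAG GTA ACA CTG TAC CTA AGG — ATG at 6, stop TAG at 36 → 33 nt.
Largest ORF found is 11 codons < 12, so no.

no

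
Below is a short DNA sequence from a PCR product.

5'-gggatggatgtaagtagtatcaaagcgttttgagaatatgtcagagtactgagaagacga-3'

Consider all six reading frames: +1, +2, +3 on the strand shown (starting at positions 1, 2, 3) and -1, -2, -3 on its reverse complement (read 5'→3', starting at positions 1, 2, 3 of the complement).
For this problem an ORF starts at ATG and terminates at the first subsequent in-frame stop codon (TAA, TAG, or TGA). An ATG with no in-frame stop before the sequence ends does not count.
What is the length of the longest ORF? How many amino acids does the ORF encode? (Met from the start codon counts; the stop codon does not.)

Reverse complement (5'→3'): TCGTCTTCTCAGTACTCTGACATATTCTCAAAACGCTTTGATACTACTTACATCCATCCC
Frame +1: GGG ATG GAT GTA AGT AGT ATC AAA GCG TTT TGA GAA TAT GTC AGA GTA CTG AGA AGA CGA — ATG at 4, stop TGA at 31 → 30 nt.
Frame +2: GGA TGG ATG TAA GTA GTA TCA AAG CGT TTT GAG AAT ATG TCA GAG TAC TGA GAA GAC — ATG at 8, stop TAA at 11 → 6 nt; ATG at 38, stop TGA at 50 → 15 nt.
Frame +3: GAT GGA TGT AAG TAG TAT CAA AGC GTT TTG AGA ATA TGT CAG AGT ACT GAG AAG ACG — no ATG→stop ORF.
Frame -1: TCG TCT TCT CAG TAC TCT GAC ATA TTC TCA AAA CGC TTT GAT ACT ACT TAC ATC CAT CCC — no ATG→stop ORF.
Frame -2: CGT CTT CTC AGT ACT CTG ACA TAT TCT CAA AAC GCT TTG ATA CTA CTT ACA TCC ATC — no ATG→stop ORF.
Frame -3: GTC TTC TCA GTA CTC TGA CAT ATT CTC AAA ACG CTT TGA TAC TAC TTA CAT CCA TCC — no ATG→stop ORF.
Longest: frame +1, positions 4–33, 30 nt = 10 codons = 9 aa. → 9 amino acids.

9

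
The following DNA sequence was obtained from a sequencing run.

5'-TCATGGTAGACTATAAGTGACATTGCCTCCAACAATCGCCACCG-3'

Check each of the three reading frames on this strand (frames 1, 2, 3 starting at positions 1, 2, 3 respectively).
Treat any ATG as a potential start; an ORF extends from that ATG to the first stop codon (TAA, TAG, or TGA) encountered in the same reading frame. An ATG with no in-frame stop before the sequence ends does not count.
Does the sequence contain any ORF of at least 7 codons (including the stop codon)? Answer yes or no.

Frame 1: TCA TGG TAG ACT ATA AGT GAC ATT GCC TCC AAC AAT CGC CAC — no ATG→stop ORF.
Frame 2: CAT GGT AGA CTA TAA GTG ACA TTG CCT CCA ACA ATC GCC ACC — no ATG→stop ORF.
Frame 3: ATG GTA GAC TAT AAG TGA CAT TGC CTC CAA CAA TCG CCA CCG — ATG at 3, stop TGA at 18 → 18 nt.
Largest ORF found is 6 codons < 7, so no.

no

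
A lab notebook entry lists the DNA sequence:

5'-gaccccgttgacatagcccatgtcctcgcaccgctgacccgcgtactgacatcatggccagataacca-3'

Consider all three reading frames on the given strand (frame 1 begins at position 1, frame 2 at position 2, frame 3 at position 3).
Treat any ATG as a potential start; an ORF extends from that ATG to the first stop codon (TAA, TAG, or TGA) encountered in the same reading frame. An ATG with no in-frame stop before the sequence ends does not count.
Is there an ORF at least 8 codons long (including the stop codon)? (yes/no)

no

Frame 1: GAC CCC GTT GAC ATA GCC CAT GTC CTC GCA CCG CTG ACC CGC GTA CTG ACA TCA TGG CCA GAT AAC — no ATG→stop ORF.
Frame 2: ACC CCG TTG ACA TAG CCC ATG TCC TCG CAC CGC TGA CCC GCG TAC TGA CAT CAT GGC CAG ATA ACC — ATG at 20, stop TGA at 35 → 18 nt.
Frame 3: CCC CGT TGA CAT AGC CCA TGT CCT CGC ACC GCT GAC CCG CGT ACT GAC ATC ATG GCC AGA TAA CCA — ATG at 54, stop TAA at 63 → 12 nt.
Largest ORF found is 6 codons < 8, so no.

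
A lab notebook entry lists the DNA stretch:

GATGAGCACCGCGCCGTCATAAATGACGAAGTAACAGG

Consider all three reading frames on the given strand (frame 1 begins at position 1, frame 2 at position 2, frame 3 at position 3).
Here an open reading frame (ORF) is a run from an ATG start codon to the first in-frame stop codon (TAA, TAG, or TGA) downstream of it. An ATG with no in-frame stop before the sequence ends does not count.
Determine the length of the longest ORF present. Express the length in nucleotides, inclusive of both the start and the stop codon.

Frame 1: GAT GAG CAC CGC GCC GTC ATA AAT GAC GAA GTA ACA — no ATG→stop ORF.
Frame 2: ATG AGC ACC GCG CCG TCA TAA ATG ACG AAG TAA CAG — ATG at 2, stop TAA at 20 → 21 nt; ATG at 23, stop TAA at 32 → 12 nt.
Frame 3: TGA GCA CCG CGC CGT CAT AAA TGA CGA AGT AAC AGG — no ATG→stop ORF.
Longest: frame 2, positions 2–22, 21 nt = 7 codons = 6 aa. → 21 nucleotides.

21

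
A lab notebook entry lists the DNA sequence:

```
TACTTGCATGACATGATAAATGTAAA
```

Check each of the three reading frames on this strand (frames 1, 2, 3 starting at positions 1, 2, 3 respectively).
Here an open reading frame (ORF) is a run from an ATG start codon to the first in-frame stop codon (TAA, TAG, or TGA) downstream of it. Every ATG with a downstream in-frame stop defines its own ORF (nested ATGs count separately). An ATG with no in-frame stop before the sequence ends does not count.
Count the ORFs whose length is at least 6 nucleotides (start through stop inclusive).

2

Frame 1: TAC TTG CAT GAC ATG ATA AAT GTA — no ATG→stop ORF.
Frame 2: ACT TGC ATG ACA TGA TAA ATG TAA — ATG at 8, stop TGA at 14 → 9 nt; ATG at 20, stop TAA at 23 → 6 nt.
Frame 3: CTT GCA TGA CAT GAT AAA TGT AAA — no ATG→stop ORF.
ORFs ≥ 6 nucleotides: frame 2 8–16 (9 nucleotides), frame 2 20–25 (6 nucleotides). Count = 2.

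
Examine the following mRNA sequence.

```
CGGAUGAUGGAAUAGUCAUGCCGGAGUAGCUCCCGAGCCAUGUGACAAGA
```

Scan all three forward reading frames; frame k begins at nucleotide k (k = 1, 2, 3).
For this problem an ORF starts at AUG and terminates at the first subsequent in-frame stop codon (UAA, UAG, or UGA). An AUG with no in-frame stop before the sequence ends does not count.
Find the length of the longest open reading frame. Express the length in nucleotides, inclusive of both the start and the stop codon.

12

Frame 1: CGG AUG AUG GAA UAG UCA UGC CGG AGU AGC UCC CGA GCC AUG UGA CAA — AUG at 4, stop UAG at 13 → 12 nt; AUG at 7, stop UAG at 13 → 9 nt; AUG at 40, stop UGA at 43 → 6 nt.
Frame 2: GGA UGA UGG AAU AGU CAU GCC GGA GUA GCU CCC GAG CCA UGU GAC AAG — no AUG→stop ORF.
Frame 3: GAU GAU GGA AUA GUC AUG CCG GAG UAG CUC CCG AGC CAU GUG ACA AGA — AUG at 18, stop UAG at 27 → 12 nt.
Longest: frame 1, positions 4–15, 12 nt = 4 codons = 3 aa. → 12 nucleotides.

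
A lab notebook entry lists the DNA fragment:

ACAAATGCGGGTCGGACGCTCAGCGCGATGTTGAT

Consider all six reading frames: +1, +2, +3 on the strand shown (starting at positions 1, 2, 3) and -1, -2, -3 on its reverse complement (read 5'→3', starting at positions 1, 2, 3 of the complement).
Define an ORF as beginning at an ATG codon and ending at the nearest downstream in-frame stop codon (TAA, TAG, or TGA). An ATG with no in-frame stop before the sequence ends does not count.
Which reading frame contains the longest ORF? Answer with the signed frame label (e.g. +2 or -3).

Reverse complement (5'→3'): ATCAACATCGCGCTGAGCGTCCGACCCGCATTTGT
Frame +1: ACA AAT GCG GGT CGG ACG CTC AGC GCG ATG TTG — no ATG→stop ORF.
Frame +2: CAA ATG CGG GTC GGA CGC TCA GCG CGA TGT TGA — ATG at 5, stop TGA at 32 → 30 nt.
Frame +3: AAA TGC GGG TCG GAC GCT CAG CGC GAT GTT GAT — no ATG→stop ORF.
Frame -1: ATC AAC ATC GCG CTG AGC GTC CGA CCC GCA TTT — no ATG→stop ORF.
Frame -2: TCA ACA TCG CGC TGA GCG TCC GAC CCG CAT TTG — no ATG→stop ORF.
Frame -3: CAA CAT CGC GCT GAG CGT CCG ACC CGC ATT TGT — no ATG→stop ORF.
Longest ORF is 30 nt in frame +2 (positions 5–34).

+2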